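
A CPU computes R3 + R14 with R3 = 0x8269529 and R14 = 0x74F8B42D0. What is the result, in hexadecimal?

Add column by column in base 16, right to left:
  9+0 = 9
  2+D = F
  5+2 = 7
  9+4 = D
  6+B = 1 carry 1
  2+8+1 = B
  8+F = 7 carry 1
  0+4+1 = 5
  0+7 = 7

0x757B1D7F9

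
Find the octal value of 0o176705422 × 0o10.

0o1767054220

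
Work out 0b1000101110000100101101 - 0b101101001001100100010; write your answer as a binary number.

0b11000100111000001011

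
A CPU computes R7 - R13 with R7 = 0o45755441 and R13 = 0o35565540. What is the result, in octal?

Subtract column by column in base 8:
  1-0 → 1
  4-4 → 0
  4-5 → 7 (borrow)
  5-5-1 → 7 (borrow)
  5-6-1 → 6 (borrow)
  7-5-1 → 1
  5-5 → 0
  4-3 → 1

0o10167701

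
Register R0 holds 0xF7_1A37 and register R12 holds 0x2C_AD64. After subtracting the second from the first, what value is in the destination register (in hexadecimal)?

0xCA6CD3

Subtract column by column in base 16:
  7-4 → 3
  3-6 → D (borrow)
  A-D-1 → C (borrow)
  1-A-1 → 6 (borrow)
  7-C-1 → A (borrow)
  F-2-1 → C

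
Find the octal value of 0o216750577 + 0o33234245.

0o252205044

Add column by column in base 8, right to left:
  7+5 = 4 carry 1
  7+4+1 = 4 carry 1
  5+2+1 = 0 carry 1
  0+4+1 = 5
  5+3 = 0 carry 1
  7+2+1 = 2 carry 1
  6+3+1 = 2 carry 1
  1+3+1 = 5
  2+0 = 2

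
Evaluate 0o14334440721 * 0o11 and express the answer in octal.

Multiply each base-8 digit by 9, carrying:
  1×9 = 9 → write 1 carry 1
  2×9+1 = 19 → write 3 carry 2
  7×9+2 = 65 → write 1 carry 8
  0×9+8 = 8 → write 0 carry 1
  4×9+1 = 37 → write 5 carry 4
  4×9+4 = 40 → write 0 carry 5
  4×9+5 = 41 → write 1 carry 5
  3×9+5 = 32 → write 0 carry 4
  3×9+4 = 31 → write 7 carry 3
  4×9+3 = 39 → write 7 carry 4
  1×9+4 = 13 → write 5 carry 1
  remaining carry: 1

0o157701050131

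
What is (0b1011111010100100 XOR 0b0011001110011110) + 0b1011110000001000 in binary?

0b10100100101000010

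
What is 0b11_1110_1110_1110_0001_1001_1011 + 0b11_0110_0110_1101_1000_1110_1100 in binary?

Add column by column in base 2, right to left:
  1+0 = 1
  1+0 = 1
  0+1 = 1
  1+1 = 0 carry 1
  1+0+1 = 0 carry 1
  0+1+1 = 0 carry 1
  0+1+1 = 0 carry 1
  1+1+1 = 1 carry 1
  1+0+1 = 0 carry 1
  0+0+1 = 1
  0+0 = 0
  0+1 = 1
  0+1 = 1
  1+0 = 1
  1+1 = 0 carry 1
  1+1+1 = 1 carry 1
  0+0+1 = 1
  1+1 = 0 carry 1
  1+1+1 = 1 carry 1
  1+0+1 = 0 carry 1
  0+0+1 = 1
  1+1 = 0 carry 1
  1+1+1 = 1 carry 1
  1+0+1 = 0 carry 1
  1+1+1 = 1 carry 1
  1+1+1 = 1 carry 1
  final carry 1

0b111010101011011101010000111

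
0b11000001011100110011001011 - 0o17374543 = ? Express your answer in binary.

0b10110001111101001101101000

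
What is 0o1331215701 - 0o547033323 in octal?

0o562162356

Subtract column by column in base 8:
  1-3 → 6 (borrow)
  0-2-1 → 5 (borrow)
  7-3-1 → 3
  5-3 → 2
  1-3 → 6 (borrow)
  2-0-1 → 1
  1-7 → 2 (borrow)
  3-4-1 → 6 (borrow)
  3-5-1 → 5 (borrow)
  1-0-1 → 0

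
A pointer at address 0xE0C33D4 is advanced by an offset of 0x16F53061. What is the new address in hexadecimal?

0x25016435

Add column by column in base 16, right to left:
  4+1 = 5
  D+6 = 3 carry 1
  3+0+1 = 4
  3+3 = 6
  C+5 = 1 carry 1
  0+F+1 = 0 carry 1
  E+6+1 = 5 carry 1
  0+1+1 = 2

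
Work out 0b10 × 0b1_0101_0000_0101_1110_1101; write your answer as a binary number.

0b1010100000101111011010

Multiply each base-2 digit by 2, carrying:
  1×2 = 2 → write 0 carry 1
  0×2+1 = 1 → write 1
  1×2 = 2 → write 0 carry 1
  1×2+1 = 3 → write 1 carry 1
  0×2+1 = 1 → write 1
  1×2 = 2 → write 0 carry 1
  1×2+1 = 3 → write 1 carry 1
  1×2+1 = 3 → write 1 carry 1
  1×2+1 = 3 → write 1 carry 1
  0×2+1 = 1 → write 1
  1×2 = 2 → write 0 carry 1
  0×2+1 = 1 → write 1
  0×2 = 0 → write 0
  0×2 = 0 → write 0
  0×2 = 0 → write 0
  0×2 = 0 → write 0
  1×2 = 2 → write 0 carry 1
  0×2+1 = 1 → write 1
  1×2 = 2 → write 0 carry 1
  0×2+1 = 1 → write 1
  1×2 = 2 → write 0 carry 1
  remaining carry: 1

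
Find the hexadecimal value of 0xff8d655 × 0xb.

Multiply each base-16 digit by 11, carrying:
  5×11 = 55 → write 7 carry 3
  5×11+3 = 58 → write a carry 3
  6×11+3 = 69 → write 5 carry 4
  d×11+4 = 147 → write 3 carry 9
  8×11+9 = 97 → write 1 carry 6
  f×11+6 = 171 → write b carry 10
  f×11+10 = 175 → write f carry 10
  remaining carry: a

0xafb135a7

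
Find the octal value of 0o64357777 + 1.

The trailing 4 digits are 7 (max in base 8), so adding 1 cascades: they roll to 0 and the next digit up increments.

0o64360000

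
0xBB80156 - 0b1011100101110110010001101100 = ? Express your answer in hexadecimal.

0b1011100101110110010001101100 = 0xB97646C in hexadecimal.
Subtract column by column in base 16:
  6-C → A (borrow)
  5-6-1 → E (borrow)
  1-4-1 → C (borrow)
  0-6-1 → 9 (borrow)
  8-7-1 → 0
  B-9 → 2
  B-B → 0

0x209CEA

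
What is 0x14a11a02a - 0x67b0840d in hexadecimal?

0xe2611c1d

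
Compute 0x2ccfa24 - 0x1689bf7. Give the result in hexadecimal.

Subtract column by column in base 16:
  4-7 → d (borrow)
  2-f-1 → 2 (borrow)
  a-b-1 → e (borrow)
  f-9-1 → 5
  c-8 → 4
  c-6 → 6
  2-1 → 1

0x1645e2d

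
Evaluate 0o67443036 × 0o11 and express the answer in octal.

0o764073416

Multiply each base-8 digit by 9, carrying:
  6×9 = 54 → write 6 carry 6
  3×9+6 = 33 → write 1 carry 4
  0×9+4 = 4 → write 4
  3×9 = 27 → write 3 carry 3
  4×9+3 = 39 → write 7 carry 4
  4×9+4 = 40 → write 0 carry 5
  7×9+5 = 68 → write 4 carry 8
  6×9+8 = 62 → write 6 carry 7
  remaining carry: 7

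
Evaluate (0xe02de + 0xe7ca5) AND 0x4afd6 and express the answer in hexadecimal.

Add column by column in base 16, right to left:
  e+5 = 3 carry 1
  d+a+1 = 8 carry 1
  2+c+1 = f
  0+7 = 7
  e+e = c carry 1
  final carry 1
Sum = 0x1c7f83; now AND with 0x4afd6:
  1&0=0, c&4=4, 7&a=2, f&f=f, 8&d=8, 3&6=2

0x42f82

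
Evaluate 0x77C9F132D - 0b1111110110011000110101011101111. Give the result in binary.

0b11011111101110100101010100000111110

0x77C9F132D = 0b11101111100100111110001001100101101 in binary.
Subtract column by column in base 2:
  1-1 → 0
  0-1 → 1 (borrow)
  1-1-1 → 1 (borrow)
  1-1-1 → 1 (borrow)
  0-0-1 → 1 (borrow)
  1-1-1 → 1 (borrow)
  0-1-1 → 0 (borrow)
  0-1-1 → 0 (borrow)
  1-0-1 → 0
  1-1 → 0
  0-0 → 0
  0-1 → 1 (borrow)
  1-0-1 → 0
  0-1 → 1 (borrow)
  0-1-1 → 0 (borrow)
  0-0-1 → 1 (borrow)
  1-0-1 → 0
  1-0 → 1
  1-1 → 0
  1-1 → 0
  1-0 → 1
  0-0 → 0
  0-1 → 1 (borrow)
  1-1-1 → 1 (borrow)
  0-0-1 → 1 (borrow)
  0-1-1 → 0 (borrow)
  1-1-1 → 1 (borrow)
  1-1-1 → 1 (borrow)
  1-1-1 → 1 (borrow)
  1-1-1 → 1 (borrow)
  1-1-1 → 1 (borrow)
  0-0-1 → 1 (borrow)
  1-0-1 → 0
  1-0 → 1
  1-0 → 1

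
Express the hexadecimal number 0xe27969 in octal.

Expand each hex digit to 4 bits: e=1110 2=0010 7=0111 9=1001 6=0110 9=1001.
Group the bits in threes: 111 000 100 111 100 101 101 001 → 70474551.

0o70474551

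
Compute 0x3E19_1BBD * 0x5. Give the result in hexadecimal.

0x1367D8AB1

Multiply each base-16 digit by 5, carrying:
  D×5 = 65 → write 1 carry 4
  B×5+4 = 59 → write B carry 3
  B×5+3 = 58 → write A carry 3
  1×5+3 = 8 → write 8
  9×5 = 45 → write D carry 2
  1×5+2 = 7 → write 7
  E×5 = 70 → write 6 carry 4
  3×5+4 = 19 → write 3 carry 1
  remaining carry: 1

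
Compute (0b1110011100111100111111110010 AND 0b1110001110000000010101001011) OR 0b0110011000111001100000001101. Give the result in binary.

0b1110011100111100111111110010 AND 0b1110001110000000010101001011 = 0b1110001100000000010101000010.
Then OR with 0b0110011000111001100000001101.

0b1110011100111001110101001111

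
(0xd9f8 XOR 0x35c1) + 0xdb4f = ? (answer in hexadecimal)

0x1c788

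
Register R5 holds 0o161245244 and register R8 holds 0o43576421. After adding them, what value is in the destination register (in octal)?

0o225043665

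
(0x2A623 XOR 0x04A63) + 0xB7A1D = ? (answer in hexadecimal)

First 0x2A623 XOR 0x04A63 = 0x2EC40.
Add column by column in base 16, right to left:
  0+D = D
  4+1 = 5
  C+A = 6 carry 1
  E+7+1 = 6 carry 1
  2+B+1 = E

0xE665D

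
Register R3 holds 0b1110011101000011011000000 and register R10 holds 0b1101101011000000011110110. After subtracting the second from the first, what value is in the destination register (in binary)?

0b110010000010111001010

Subtract column by column in base 2:
  0-0 → 0
  0-1 → 1 (borrow)
  0-1-1 → 0 (borrow)
  0-0-1 → 1 (borrow)
  0-1-1 → 0 (borrow)
  0-1-1 → 0 (borrow)
  1-1-1 → 1 (borrow)
  1-1-1 → 1 (borrow)
  0-0-1 → 1 (borrow)
  1-0-1 → 0
  1-0 → 1
  0-0 → 0
  0-0 → 0
  0-0 → 0
  0-0 → 0
  1-1 → 0
  0-1 → 1 (borrow)
  1-0-1 → 0
  1-1 → 0
  1-0 → 1
  0-1 → 1 (borrow)
  0-1-1 → 0 (borrow)
  1-0-1 → 0
  1-1 → 0
  1-1 → 0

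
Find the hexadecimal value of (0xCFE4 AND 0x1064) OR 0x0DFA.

0xCFE4 AND 0x1064 = 0x0064.
Then OR with 0x0DFA.

0xDFE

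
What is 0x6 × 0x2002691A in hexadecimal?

Multiply each base-16 digit by 6, carrying:
  A×6 = 60 → write C carry 3
  1×6+3 = 9 → write 9
  9×6 = 54 → write 6 carry 3
  6×6+3 = 39 → write 7 carry 2
  2×6+2 = 14 → write E
  0×6 = 0 → write 0
  0×6 = 0 → write 0
  2×6 = 12 → write C

0xC00E769C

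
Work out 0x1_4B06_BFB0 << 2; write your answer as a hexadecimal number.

0x52C1AFEC0

2 bits is not a whole number of base-16 digits; in binary: 101001011000001101011111110110000 << 2 = 10100101100000110101111111011000000.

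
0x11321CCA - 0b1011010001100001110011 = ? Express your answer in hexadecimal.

0x11050457

0b1011010001100001110011 = 0x2D1873 in hexadecimal.
Subtract column by column in base 16:
  A-3 → 7
  C-7 → 5
  C-8 → 4
  1-1 → 0
  2-D → 5 (borrow)
  3-2-1 → 0
  1-0 → 1
  1-0 → 1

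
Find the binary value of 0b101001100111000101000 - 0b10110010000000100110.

0b10011010111000000010

Subtract column by column in base 2:
  0-0 → 0
  0-1 → 1 (borrow)
  0-1-1 → 0 (borrow)
  1-0-1 → 0
  0-0 → 0
  1-1 → 0
  0-0 → 0
  0-0 → 0
  0-0 → 0
  1-0 → 1
  1-0 → 1
  1-0 → 1
  0-0 → 0
  0-1 → 1 (borrow)
  1-0-1 → 0
  1-0 → 1
  0-1 → 1 (borrow)
  0-1-1 → 0 (borrow)
  1-0-1 → 0
  0-1 → 1 (borrow)
  1-0-1 → 0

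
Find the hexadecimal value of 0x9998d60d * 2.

Multiply each base-16 digit by 2, carrying:
  d×2 = 26 → write a carry 1
  0×2+1 = 1 → write 1
  6×2 = 12 → write c
  d×2 = 26 → write a carry 1
  8×2+1 = 17 → write 1 carry 1
  9×2+1 = 19 → write 3 carry 1
  9×2+1 = 19 → write 3 carry 1
  9×2+1 = 19 → write 3 carry 1
  remaining carry: 1

0x13331ac1a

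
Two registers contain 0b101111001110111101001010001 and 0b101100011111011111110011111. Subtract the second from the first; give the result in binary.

0b10101111011101010110010

Subtract column by column in base 2:
  1-1 → 0
  0-1 → 1 (borrow)
  0-1-1 → 0 (borrow)
  0-1-1 → 0 (borrow)
  1-1-1 → 1 (borrow)
  0-0-1 → 1 (borrow)
  1-0-1 → 0
  0-1 → 1 (borrow)
  0-1-1 → 0 (borrow)
  1-1-1 → 1 (borrow)
  0-1-1 → 0 (borrow)
  1-1-1 → 1 (borrow)
  1-1-1 → 1 (borrow)
  1-1-1 → 1 (borrow)
  1-0-1 → 0
  0-1 → 1 (borrow)
  1-1-1 → 1 (borrow)
  1-1-1 → 1 (borrow)
  1-1-1 → 1 (borrow)
  0-1-1 → 0 (borrow)
  0-0-1 → 1 (borrow)
  1-0-1 → 0
  1-0 → 1
  1-1 → 0
  1-1 → 0
  0-0 → 0
  1-1 → 0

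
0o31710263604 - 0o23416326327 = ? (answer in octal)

Subtract column by column in base 8:
  4-7 → 5 (borrow)
  0-2-1 → 5 (borrow)
  6-3-1 → 2
  3-6 → 5 (borrow)
  6-2-1 → 3
  2-3 → 7 (borrow)
  0-6-1 → 1 (borrow)
  1-1-1 → 7 (borrow)
  7-4-1 → 2
  1-3 → 6 (borrow)
  3-2-1 → 0

0o6271735255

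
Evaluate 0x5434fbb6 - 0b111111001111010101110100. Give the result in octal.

0o12316003102

0x5434fbb6 = 0o12415175666 in octal.
0b111111001111010101110100 = 0o77172564 in octal.
Subtract column by column in base 8:
  6-4 → 2
  6-6 → 0
  6-5 → 1
  5-2 → 3
  7-7 → 0
  1-1 → 0
  5-7 → 6 (borrow)
  1-7-1 → 1 (borrow)
  4-0-1 → 3
  2-0 → 2
  1-0 → 1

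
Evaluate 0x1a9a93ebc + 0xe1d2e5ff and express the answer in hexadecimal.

0x28b7c24bb

Add column by column in base 16, right to left:
  c+f = b carry 1
  b+f+1 = b carry 1
  e+5+1 = 4 carry 1
  3+e+1 = 2 carry 1
  9+2+1 = c
  a+d = 7 carry 1
  9+1+1 = b
  a+e = 8 carry 1
  1+0+1 = 2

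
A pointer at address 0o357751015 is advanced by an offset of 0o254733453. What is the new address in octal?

0o634704470

Add column by column in base 8, right to left:
  5+3 = 0 carry 1
  1+5+1 = 7
  0+4 = 4
  1+3 = 4
  5+3 = 0 carry 1
  7+7+1 = 7 carry 1
  7+4+1 = 4 carry 1
  5+5+1 = 3 carry 1
  3+2+1 = 6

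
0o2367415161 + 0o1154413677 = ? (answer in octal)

0o3544031060

Add column by column in base 8, right to left:
  1+7 = 0 carry 1
  6+7+1 = 6 carry 1
  1+6+1 = 0 carry 1
  5+3+1 = 1 carry 1
  1+1+1 = 3
  4+4 = 0 carry 1
  7+4+1 = 4 carry 1
  6+5+1 = 4 carry 1
  3+1+1 = 5
  2+1 = 3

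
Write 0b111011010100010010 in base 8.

0o732422

Group the bits in threes: 111 011 010 100 010 010 → 732422.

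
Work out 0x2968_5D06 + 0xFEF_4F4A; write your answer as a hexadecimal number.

0x3957AC50

Add column by column in base 16, right to left:
  6+A = 0 carry 1
  0+4+1 = 5
  D+F = C carry 1
  5+4+1 = A
  8+F = 7 carry 1
  6+E+1 = 5 carry 1
  9+F+1 = 9 carry 1
  2+0+1 = 3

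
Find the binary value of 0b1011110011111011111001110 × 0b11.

0b100011011011110011101101010

Multiply each base-2 digit by 3, carrying:
  0×3 = 0 → write 0
  1×3 = 3 → write 1 carry 1
  1×3+1 = 4 → write 0 carry 2
  1×3+2 = 5 → write 1 carry 2
  0×3+2 = 2 → write 0 carry 1
  0×3+1 = 1 → write 1
  1×3 = 3 → write 1 carry 1
  1×3+1 = 4 → write 0 carry 2
  1×3+2 = 5 → write 1 carry 2
  1×3+2 = 5 → write 1 carry 2
  1×3+2 = 5 → write 1 carry 2
  0×3+2 = 2 → write 0 carry 1
  1×3+1 = 4 → write 0 carry 2
  1×3+2 = 5 → write 1 carry 2
  1×3+2 = 5 → write 1 carry 2
  1×3+2 = 5 → write 1 carry 2
  1×3+2 = 5 → write 1 carry 2
  0×3+2 = 2 → write 0 carry 1
  0×3+1 = 1 → write 1
  1×3 = 3 → write 1 carry 1
  1×3+1 = 4 → write 0 carry 2
  1×3+2 = 5 → write 1 carry 2
  1×3+2 = 5 → write 1 carry 2
  0×3+2 = 2 → write 0 carry 1
  1×3+1 = 4 → write 0 carry 2
  remaining carry: 10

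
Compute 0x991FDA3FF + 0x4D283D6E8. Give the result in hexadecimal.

Add column by column in base 16, right to left:
  F+8 = 7 carry 1
  F+E+1 = E carry 1
  3+6+1 = A
  A+D = 7 carry 1
  D+3+1 = 1 carry 1
  F+8+1 = 8 carry 1
  1+2+1 = 4
  9+D = 6 carry 1
  9+4+1 = E

0xE64817AE7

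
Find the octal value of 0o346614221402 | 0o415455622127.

OR each oct digit independently (no carries):
  3|4=7, 4|1=5, 6|5=7, 6|4=6, 1|5=5, 4|5=5, 2|6=6, 2|2=2, 1|2=3, 4|1=5, 0|2=2, 2|7=7

0o757655623527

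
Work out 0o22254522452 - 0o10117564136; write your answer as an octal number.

0o12134736314

Subtract column by column in base 8:
  2-6 → 4 (borrow)
  5-3-1 → 1
  4-1 → 3
  2-4 → 6 (borrow)
  2-6-1 → 3 (borrow)
  5-5-1 → 7 (borrow)
  4-7-1 → 4 (borrow)
  5-1-1 → 3
  2-1 → 1
  2-0 → 2
  2-1 → 1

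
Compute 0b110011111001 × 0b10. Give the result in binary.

0b1100111110010

Multiply each base-2 digit by 2, carrying:
  1×2 = 2 → write 0 carry 1
  0×2+1 = 1 → write 1
  0×2 = 0 → write 0
  1×2 = 2 → write 0 carry 1
  1×2+1 = 3 → write 1 carry 1
  1×2+1 = 3 → write 1 carry 1
  1×2+1 = 3 → write 1 carry 1
  1×2+1 = 3 → write 1 carry 1
  0×2+1 = 1 → write 1
  0×2 = 0 → write 0
  1×2 = 2 → write 0 carry 1
  1×2+1 = 3 → write 1 carry 1
  remaining carry: 1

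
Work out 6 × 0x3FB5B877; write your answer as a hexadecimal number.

0x17E4252CA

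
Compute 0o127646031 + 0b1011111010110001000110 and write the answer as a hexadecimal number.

0x18EF85F

0o127646031 = 0x15F4C19 in hexadecimal.
0b1011111010110001000110 = 0x2FAC46 in hexadecimal.
Add column by column in base 16, right to left:
  9+6 = F
  1+4 = 5
  C+C = 8 carry 1
  4+A+1 = F
  F+F = E carry 1
  5+2+1 = 8
  1+0 = 1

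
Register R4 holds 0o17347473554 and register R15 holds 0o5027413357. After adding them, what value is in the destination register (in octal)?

Add column by column in base 8, right to left:
  4+7 = 3 carry 1
  5+5+1 = 3 carry 1
  5+3+1 = 1 carry 1
  3+3+1 = 7
  7+1 = 0 carry 1
  4+4+1 = 1 carry 1
  7+7+1 = 7 carry 1
  4+2+1 = 7
  3+0 = 3
  7+5 = 4 carry 1
  1+0+1 = 2

0o24377107133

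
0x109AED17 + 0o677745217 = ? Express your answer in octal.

0x109AED17 = 0o2046566427 in octal.
Add column by column in base 8, right to left:
  7+7 = 6 carry 1
  2+1+1 = 4
  4+2 = 6
  6+5 = 3 carry 1
  6+4+1 = 3 carry 1
  5+7+1 = 5 carry 1
  6+7+1 = 6 carry 1
  4+7+1 = 4 carry 1
  0+6+1 = 7
  2+0 = 2

0o2746533646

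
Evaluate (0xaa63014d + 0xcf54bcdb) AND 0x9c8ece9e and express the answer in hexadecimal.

Add column by column in base 16, right to left:
  d+b = 8 carry 1
  4+d+1 = 2 carry 1
  1+c+1 = e
  0+b = b
  3+4 = 7
  6+5 = b
  a+f = 9 carry 1
  a+c+1 = 7 carry 1
  final carry 1
Sum = 0x179b7be28; now AND with 0x9c8ece9e:
  1&0=0, 7&9=1, 9&c=8, b&8=8, 7&e=6, b&c=8, e&e=e, 2&9=0, 8&e=8

0x18868e08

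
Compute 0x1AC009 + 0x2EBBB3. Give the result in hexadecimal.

0x497BBC

Add column by column in base 16, right to left:
  9+3 = C
  0+B = B
  0+B = B
  C+B = 7 carry 1
  A+E+1 = 9 carry 1
  1+2+1 = 4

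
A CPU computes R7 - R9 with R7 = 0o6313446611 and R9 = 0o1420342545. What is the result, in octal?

0o4673104044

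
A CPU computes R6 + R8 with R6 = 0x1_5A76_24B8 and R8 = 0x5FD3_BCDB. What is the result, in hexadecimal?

0x1BA49E193

Add column by column in base 16, right to left:
  8+B = 3 carry 1
  B+D+1 = 9 carry 1
  4+C+1 = 1 carry 1
  2+B+1 = E
  6+3 = 9
  7+D = 4 carry 1
  A+F+1 = A carry 1
  5+5+1 = B
  1+0 = 1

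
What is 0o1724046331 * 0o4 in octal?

Multiply each base-8 digit by 4, carrying:
  1×4 = 4 → write 4
  3×4 = 12 → write 4 carry 1
  3×4+1 = 13 → write 5 carry 1
  6×4+1 = 25 → write 1 carry 3
  4×4+3 = 19 → write 3 carry 2
  0×4+2 = 2 → write 2
  4×4 = 16 → write 0 carry 2
  2×4+2 = 10 → write 2 carry 1
  7×4+1 = 29 → write 5 carry 3
  1×4+3 = 7 → write 7

0o7520231544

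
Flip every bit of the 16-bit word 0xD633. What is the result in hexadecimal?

0x29CC

Each hex digit d becomes F−d:
  D→2, 6→9, 3→C, 3→C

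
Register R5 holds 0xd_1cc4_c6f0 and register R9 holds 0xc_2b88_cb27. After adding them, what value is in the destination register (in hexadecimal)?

Add column by column in base 16, right to left:
  0+7 = 7
  f+2 = 1 carry 1
  6+b+1 = 2 carry 1
  c+c+1 = 9 carry 1
  4+8+1 = d
  c+8 = 4 carry 1
  c+b+1 = 8 carry 1
  1+2+1 = 4
  d+c = 9 carry 1
  final carry 1

0x19484d9217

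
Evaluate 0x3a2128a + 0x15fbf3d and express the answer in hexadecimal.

Add column by column in base 16, right to left:
  a+d = 7 carry 1
  8+3+1 = c
  2+f = 1 carry 1
  1+b+1 = d
  2+f = 1 carry 1
  a+5+1 = 0 carry 1
  3+1+1 = 5

0x501d1c7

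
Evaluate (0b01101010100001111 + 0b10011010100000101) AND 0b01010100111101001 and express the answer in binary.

0b100000000000

Add column by column in base 2, right to left:
  1+1 = 0 carry 1
  1+0+1 = 0 carry 1
  1+1+1 = 1 carry 1
  1+0+1 = 0 carry 1
  0+0+1 = 1
  0+0 = 0
  0+0 = 0
  0+0 = 0
  1+1 = 0 carry 1
  0+0+1 = 1
  1+1 = 0 carry 1
  0+0+1 = 1
  1+1 = 0 carry 1
  0+1+1 = 0 carry 1
  1+0+1 = 0 carry 1
  1+0+1 = 0 carry 1
  0+1+1 = 0 carry 1
  final carry 1
Sum = 0b100000101000010100; now AND with 0b01010100111101001:
  100000101000010100
& 001010100111101001
= 000000100000000000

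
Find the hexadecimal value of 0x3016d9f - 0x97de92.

0x2698f0d

Subtract column by column in base 16:
  f-2 → d
  9-9 → 0
  d-e → f (borrow)
  6-d-1 → 8 (borrow)
  1-7-1 → 9 (borrow)
  0-9-1 → 6 (borrow)
  3-0-1 → 2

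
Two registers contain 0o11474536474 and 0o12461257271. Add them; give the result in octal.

0o24156015765

Add column by column in base 8, right to left:
  4+1 = 5
  7+7 = 6 carry 1
  4+2+1 = 7
  6+7 = 5 carry 1
  3+5+1 = 1 carry 1
  5+2+1 = 0 carry 1
  4+1+1 = 6
  7+6 = 5 carry 1
  4+4+1 = 1 carry 1
  1+2+1 = 4
  1+1 = 2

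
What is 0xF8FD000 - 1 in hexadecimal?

0xF8FCFFF

The trailing 3 digits are 0, so subtracting 1 borrows through: they become F and the next digit up decrements.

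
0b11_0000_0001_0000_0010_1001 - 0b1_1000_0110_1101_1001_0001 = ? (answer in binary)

Subtract column by column in base 2:
  1-1 → 0
  0-0 → 0
  0-0 → 0
  1-0 → 1
  0-1 → 1 (borrow)
  1-0-1 → 0
  0-0 → 0
  0-1 → 1 (borrow)
  0-1-1 → 0 (borrow)
  0-0-1 → 1 (borrow)
  0-1-1 → 0 (borrow)
  0-1-1 → 0 (borrow)
  1-0-1 → 0
  0-1 → 1 (borrow)
  0-1-1 → 0 (borrow)
  0-0-1 → 1 (borrow)
  0-0-1 → 1 (borrow)
  0-0-1 → 1 (borrow)
  0-0-1 → 1 (borrow)
  0-1-1 → 0 (borrow)
  1-1-1 → 1 (borrow)
  1-0-1 → 0

0b101111010001010011000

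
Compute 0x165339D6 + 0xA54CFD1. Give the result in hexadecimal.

0x20A809A7

Add column by column in base 16, right to left:
  6+1 = 7
  D+D = A carry 1
  9+F+1 = 9 carry 1
  3+C+1 = 0 carry 1
  3+4+1 = 8
  5+5 = A
  6+A = 0 carry 1
  1+0+1 = 2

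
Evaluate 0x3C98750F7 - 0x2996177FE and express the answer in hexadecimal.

Subtract column by column in base 16:
  7-E → 9 (borrow)
  F-F-1 → F (borrow)
  0-7-1 → 8 (borrow)
  5-7-1 → D (borrow)
  7-1-1 → 5
  8-6 → 2
  9-9 → 0
  C-9 → 3
  3-2 → 1

0x13025D8F9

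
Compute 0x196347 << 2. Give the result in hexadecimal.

2 bits is not a whole number of base-16 digits; in binary: 110010110001101000111 << 2 = 11001011000110100011100.

0x658D1C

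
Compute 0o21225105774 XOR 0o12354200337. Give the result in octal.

0o33171305443

XOR each oct digit independently (no carries):
  2^1=3, 1^2=3, 2^3=1, 2^5=7, 5^4=1, 1^2=3, 0^0=0, 5^0=5, 7^3=4, 7^3=4, 4^7=3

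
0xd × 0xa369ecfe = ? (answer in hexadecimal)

Multiply each base-16 digit by 13, carrying:
  e×13 = 182 → write 6 carry 11
  f×13+11 = 206 → write e carry 12
  c×13+12 = 168 → write 8 carry 10
  e×13+10 = 192 → write 0 carry 12
  9×13+12 = 129 → write 1 carry 8
  6×13+8 = 86 → write 6 carry 5
  3×13+5 = 44 → write c carry 2
  a×13+2 = 132 → write 4 carry 8
  remaining carry: 8

0x84c6108e6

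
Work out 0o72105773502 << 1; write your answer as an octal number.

0o164213767204

1 bits is not a whole number of base-8 digits; in binary: 111010001000101111111011101000010 << 1 = 1110100010001011111110111010000100.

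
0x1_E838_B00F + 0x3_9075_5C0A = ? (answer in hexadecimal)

Add column by column in base 16, right to left:
  F+A = 9 carry 1
  0+0+1 = 1
  0+C = C
  B+5 = 0 carry 1
  8+5+1 = E
  3+7 = A
  8+0 = 8
  E+9 = 7 carry 1
  1+3+1 = 5

0x578AE0C19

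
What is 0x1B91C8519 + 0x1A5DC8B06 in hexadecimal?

0x35EF9101F

Add column by column in base 16, right to left:
  9+6 = F
  1+0 = 1
  5+B = 0 carry 1
  8+8+1 = 1 carry 1
  C+C+1 = 9 carry 1
  1+D+1 = F
  9+5 = E
  B+A = 5 carry 1
  1+1+1 = 3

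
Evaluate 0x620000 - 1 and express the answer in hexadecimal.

The trailing 4 digits are 0, so subtracting 1 borrows through: they become F and the next digit up decrements.

0x61FFFF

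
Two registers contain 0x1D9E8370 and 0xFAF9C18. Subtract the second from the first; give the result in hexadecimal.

Subtract column by column in base 16:
  0-8 → 8 (borrow)
  7-1-1 → 5
  3-C → 7 (borrow)
  8-9-1 → E (borrow)
  E-F-1 → E (borrow)
  9-A-1 → E (borrow)
  D-F-1 → D (borrow)
  1-0-1 → 0

0xDEEE758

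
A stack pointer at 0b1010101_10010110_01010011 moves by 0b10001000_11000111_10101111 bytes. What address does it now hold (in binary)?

Add column by column in base 2, right to left:
  1+1 = 0 carry 1
  1+1+1 = 1 carry 1
  0+1+1 = 0 carry 1
  0+1+1 = 0 carry 1
  1+0+1 = 0 carry 1
  0+1+1 = 0 carry 1
  1+0+1 = 0 carry 1
  0+1+1 = 0 carry 1
  0+1+1 = 0 carry 1
  1+1+1 = 1 carry 1
  1+1+1 = 1 carry 1
  0+0+1 = 1
  1+0 = 1
  0+0 = 0
  0+1 = 1
  1+1 = 0 carry 1
  1+0+1 = 0 carry 1
  0+0+1 = 1
  1+0 = 1
  0+1 = 1
  1+0 = 1
  0+0 = 0
  1+0 = 1
  0+1 = 1

0b110111100101111000000010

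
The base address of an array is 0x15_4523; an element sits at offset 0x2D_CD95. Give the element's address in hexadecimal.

0x4312B8

Add column by column in base 16, right to left:
  3+5 = 8
  2+9 = B
  5+D = 2 carry 1
  4+C+1 = 1 carry 1
  5+D+1 = 3 carry 1
  1+2+1 = 4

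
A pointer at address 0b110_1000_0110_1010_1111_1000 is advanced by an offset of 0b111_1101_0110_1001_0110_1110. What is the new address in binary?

0b111001011101010001100110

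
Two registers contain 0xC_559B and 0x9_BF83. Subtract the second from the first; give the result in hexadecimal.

Subtract column by column in base 16:
  B-3 → 8
  9-8 → 1
  5-F → 6 (borrow)
  5-B-1 → 9 (borrow)
  C-9-1 → 2

0x29618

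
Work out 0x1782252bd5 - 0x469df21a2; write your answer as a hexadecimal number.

0x1318460a33

Subtract column by column in base 16:
  5-2 → 3
  d-a → 3
  b-1 → a
  2-2 → 0
  5-f → 6 (borrow)
  2-d-1 → 4 (borrow)
  2-9-1 → 8 (borrow)
  8-6-1 → 1
  7-4 → 3
  1-0 → 1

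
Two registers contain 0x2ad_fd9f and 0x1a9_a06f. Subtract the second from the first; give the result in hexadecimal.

0x1045d30

Subtract column by column in base 16:
  f-f → 0
  9-6 → 3
  d-0 → d
  f-a → 5
  d-9 → 4
  a-a → 0
  2-1 → 1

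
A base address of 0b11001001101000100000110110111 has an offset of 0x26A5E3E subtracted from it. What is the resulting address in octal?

0o2662361571

0b11001001101000100000110110111 = 0o3115040667 in octal.
0x26A5E3E = 0o232457076 in octal.
Subtract column by column in base 8:
  7-6 → 1
  6-7 → 7 (borrow)
  6-0-1 → 5
  0-7 → 1 (borrow)
  4-5-1 → 6 (borrow)
  0-4-1 → 3 (borrow)
  5-2-1 → 2
  1-3 → 6 (borrow)
  1-2-1 → 6 (borrow)
  3-0-1 → 2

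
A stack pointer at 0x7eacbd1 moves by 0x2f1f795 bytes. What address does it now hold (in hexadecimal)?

0xadcc366

Add column by column in base 16, right to left:
  1+5 = 6
  d+9 = 6 carry 1
  b+7+1 = 3 carry 1
  c+f+1 = c carry 1
  a+1+1 = c
  e+f = d carry 1
  7+2+1 = a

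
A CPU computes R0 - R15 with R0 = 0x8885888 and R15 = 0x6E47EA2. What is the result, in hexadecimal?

Subtract column by column in base 16:
  8-2 → 6
  8-A → E (borrow)
  8-E-1 → 9 (borrow)
  5-7-1 → D (borrow)
  8-4-1 → 3
  8-E → A (borrow)
  8-6-1 → 1

0x1A3D9E6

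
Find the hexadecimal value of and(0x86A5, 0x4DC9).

AND each hex digit independently (no carries):
  8&4=0, 6&D=4, A&C=8, 5&9=1

0x0481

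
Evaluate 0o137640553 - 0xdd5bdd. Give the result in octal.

0xdd5bdd = 0o67255735 in octal.
Subtract column by column in base 8:
  3-5 → 6 (borrow)
  5-3-1 → 1
  5-7 → 6 (borrow)
  0-5-1 → 2 (borrow)
  4-5-1 → 6 (borrow)
  6-2-1 → 3
  7-7 → 0
  3-6 → 5 (borrow)
  1-0-1 → 0

0o50362616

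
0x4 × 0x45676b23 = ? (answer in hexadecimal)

0x1159dac8c

Multiply each base-16 digit by 4, carrying:
  3×4 = 12 → write c
  2×4 = 8 → write 8
  b×4 = 44 → write c carry 2
  6×4+2 = 26 → write a carry 1
  7×4+1 = 29 → write d carry 1
  6×4+1 = 25 → write 9 carry 1
  5×4+1 = 21 → write 5 carry 1
  4×4+1 = 17 → write 1 carry 1
  remaining carry: 1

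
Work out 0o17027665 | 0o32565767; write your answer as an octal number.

0o37567767

OR each oct digit independently (no carries):
  1|3=3, 7|2=7, 0|5=5, 2|6=6, 7|5=7, 6|7=7, 6|6=6, 5|7=7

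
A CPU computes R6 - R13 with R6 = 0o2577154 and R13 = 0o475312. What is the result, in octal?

0o2101642

Subtract column by column in base 8:
  4-2 → 2
  5-1 → 4
  1-3 → 6 (borrow)
  7-5-1 → 1
  7-7 → 0
  5-4 → 1
  2-0 → 2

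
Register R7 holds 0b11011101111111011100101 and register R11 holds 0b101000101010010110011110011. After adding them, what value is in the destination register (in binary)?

0b101100001000010101111011000

Add column by column in base 2, right to left:
  1+1 = 0 carry 1
  0+1+1 = 0 carry 1
  1+0+1 = 0 carry 1
  0+0+1 = 1
  0+1 = 1
  1+1 = 0 carry 1
  1+1+1 = 1 carry 1
  1+1+1 = 1 carry 1
  0+0+1 = 1
  1+0 = 1
  1+1 = 0 carry 1
  1+1+1 = 1 carry 1
  1+0+1 = 0 carry 1
  1+1+1 = 1 carry 1
  1+0+1 = 0 carry 1
  1+0+1 = 0 carry 1
  0+1+1 = 0 carry 1
  1+0+1 = 0 carry 1
  1+1+1 = 1 carry 1
  1+0+1 = 0 carry 1
  0+1+1 = 0 carry 1
  1+0+1 = 0 carry 1
  1+0+1 = 0 carry 1
  0+0+1 = 1
  0+1 = 1
  0+0 = 0
  0+1 = 1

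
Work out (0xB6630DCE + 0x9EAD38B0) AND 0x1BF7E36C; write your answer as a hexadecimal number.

0x1110426C

Add column by column in base 16, right to left:
  E+0 = E
  C+B = 7 carry 1
  D+8+1 = 6 carry 1
  0+3+1 = 4
  3+D = 0 carry 1
  6+A+1 = 1 carry 1
  6+E+1 = 5 carry 1
  B+9+1 = 5 carry 1
  final carry 1
Sum = 0x15510467E; now AND with 0x1BF7E36C:
  1&0=0, 5&1=1, 5&B=1, 1&F=1, 0&7=0, 4&E=4, 6&3=2, 7&6=6, E&C=C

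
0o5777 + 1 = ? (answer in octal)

0o6000

The trailing 3 digits are 7 (max in base 8), so adding 1 cascades: they roll to 0 and the next digit up increments.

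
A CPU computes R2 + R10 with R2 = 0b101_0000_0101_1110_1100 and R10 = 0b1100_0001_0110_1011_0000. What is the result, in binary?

0b100010001110010011100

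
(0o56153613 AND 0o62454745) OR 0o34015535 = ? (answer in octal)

0o56153613 AND 0o62454745 = 0o42050601.
Then OR with 0o34015535.

0o76055735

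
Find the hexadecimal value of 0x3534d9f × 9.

0x1dedba97

Multiply each base-16 digit by 9, carrying:
  f×9 = 135 → write 7 carry 8
  9×9+8 = 89 → write 9 carry 5
  d×9+5 = 122 → write a carry 7
  4×9+7 = 43 → write b carry 2
  3×9+2 = 29 → write d carry 1
  5×9+1 = 46 → write e carry 2
  3×9+2 = 29 → write d carry 1
  remaining carry: 1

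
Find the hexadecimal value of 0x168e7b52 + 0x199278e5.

0x3020f437

Add column by column in base 16, right to left:
  2+5 = 7
  5+e = 3 carry 1
  b+8+1 = 4 carry 1
  7+7+1 = f
  e+2 = 0 carry 1
  8+9+1 = 2 carry 1
  6+9+1 = 0 carry 1
  1+1+1 = 3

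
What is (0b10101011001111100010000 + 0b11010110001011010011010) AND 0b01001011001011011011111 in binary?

0b1001010010001010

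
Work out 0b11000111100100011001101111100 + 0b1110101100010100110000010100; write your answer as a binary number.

0b100111101000110111111110010000

Add column by column in base 2, right to left:
  0+0 = 0
  0+0 = 0
  1+1 = 0 carry 1
  1+0+1 = 0 carry 1
  1+1+1 = 1 carry 1
  1+0+1 = 0 carry 1
  1+0+1 = 0 carry 1
  0+0+1 = 1
  1+0 = 1
  1+0 = 1
  0+1 = 1
  0+1 = 1
  1+0 = 1
  1+0 = 1
  0+1 = 1
  0+0 = 0
  0+1 = 1
  1+0 = 1
  0+0 = 0
  0+0 = 0
  1+1 = 0 carry 1
  1+1+1 = 1 carry 1
  1+0+1 = 0 carry 1
  1+1+1 = 1 carry 1
  0+0+1 = 1
  0+1 = 1
  0+1 = 1
  1+1 = 0 carry 1
  1+0+1 = 0 carry 1
  final carry 1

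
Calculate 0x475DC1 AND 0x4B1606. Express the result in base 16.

0x431400

AND each hex digit independently (no carries):
  4&4=4, 7&B=3, 5&1=1, D&6=4, C&0=0, 1&6=0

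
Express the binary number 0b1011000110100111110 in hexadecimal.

0x58D3E

Group the bits into nibbles: 0101 1000 1101 0011 1110 → 58D3E.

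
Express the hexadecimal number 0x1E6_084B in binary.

0b1111001100000100001001011

Expand each hex digit to 4 bits: 1=0001 E=1110 6=0110 0=0000 8=1000 4=0100 B=1011.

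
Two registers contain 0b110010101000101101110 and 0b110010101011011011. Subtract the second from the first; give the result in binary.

0b101100010011010010011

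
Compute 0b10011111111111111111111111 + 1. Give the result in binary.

0b10100000000000000000000000

The trailing 23 digits are 1 (max in base 2), so adding 1 cascades: they roll to 0 and the next digit up increments.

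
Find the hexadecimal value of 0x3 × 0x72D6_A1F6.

0x15883E5E2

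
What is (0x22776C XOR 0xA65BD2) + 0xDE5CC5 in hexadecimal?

First 0x22776C XOR 0xA65BD2 = 0x842CBE.
Add column by column in base 16, right to left:
  E+5 = 3 carry 1
  B+C+1 = 8 carry 1
  C+C+1 = 9 carry 1
  2+5+1 = 8
  4+E = 2 carry 1
  8+D+1 = 6 carry 1
  final carry 1

0x1628983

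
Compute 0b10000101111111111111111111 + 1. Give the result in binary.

0b10000110000000000000000000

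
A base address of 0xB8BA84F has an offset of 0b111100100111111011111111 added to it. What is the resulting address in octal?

0xB8BA84F = 0o1342724117 in octal.
0b111100100111111011111111 = 0o74477377 in octal.
Add column by column in base 8, right to left:
  7+7 = 6 carry 1
  1+7+1 = 1 carry 1
  1+3+1 = 5
  4+7 = 3 carry 1
  2+7+1 = 2 carry 1
  7+4+1 = 4 carry 1
  2+4+1 = 7
  4+7 = 3 carry 1
  3+0+1 = 4
  1+0 = 1

0o1437423516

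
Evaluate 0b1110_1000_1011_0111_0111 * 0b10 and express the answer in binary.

Multiply each base-2 digit by 2, carrying:
  1×2 = 2 → write 0 carry 1
  1×2+1 = 3 → write 1 carry 1
  1×2+1 = 3 → write 1 carry 1
  0×2+1 = 1 → write 1
  1×2 = 2 → write 0 carry 1
  1×2+1 = 3 → write 1 carry 1
  1×2+1 = 3 → write 1 carry 1
  0×2+1 = 1 → write 1
  1×2 = 2 → write 0 carry 1
  1×2+1 = 3 → write 1 carry 1
  0×2+1 = 1 → write 1
  1×2 = 2 → write 0 carry 1
  0×2+1 = 1 → write 1
  0×2 = 0 → write 0
  0×2 = 0 → write 0
  1×2 = 2 → write 0 carry 1
  0×2+1 = 1 → write 1
  1×2 = 2 → write 0 carry 1
  1×2+1 = 3 → write 1 carry 1
  1×2+1 = 3 → write 1 carry 1
  remaining carry: 1

0b111010001011011101110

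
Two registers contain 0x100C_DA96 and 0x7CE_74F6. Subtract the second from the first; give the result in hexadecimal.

0x83E65A0

Subtract column by column in base 16:
  6-6 → 0
  9-F → A (borrow)
  A-4-1 → 5
  D-7 → 6
  C-E → E (borrow)
  0-C-1 → 3 (borrow)
  0-7-1 → 8 (borrow)
  1-0-1 → 0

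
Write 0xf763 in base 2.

0b1111011101100011

Expand each hex digit to 4 bits: f=1111 7=0111 6=0110 3=0011.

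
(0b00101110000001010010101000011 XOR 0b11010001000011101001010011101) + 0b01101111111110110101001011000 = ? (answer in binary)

First 0b00101110000001010010101000011 XOR 0b11010001000011101001010011101 = 0b11111111000010111011111011110.
Add column by column in base 2, right to left:
  0+0 = 0
  1+0 = 1
  1+0 = 1
  1+1 = 0 carry 1
  1+1+1 = 1 carry 1
  0+0+1 = 1
  1+1 = 0 carry 1
  1+0+1 = 0 carry 1
  1+0+1 = 0 carry 1
  1+1+1 = 1 carry 1
  1+0+1 = 0 carry 1
  0+1+1 = 0 carry 1
  1+0+1 = 0 carry 1
  1+1+1 = 1 carry 1
  1+1+1 = 1 carry 1
  0+0+1 = 1
  1+1 = 0 carry 1
  0+1+1 = 0 carry 1
  0+1+1 = 0 carry 1
  0+1+1 = 0 carry 1
  0+1+1 = 0 carry 1
  1+1+1 = 1 carry 1
  1+1+1 = 1 carry 1
  1+1+1 = 1 carry 1
  1+1+1 = 1 carry 1
  1+0+1 = 0 carry 1
  1+1+1 = 1 carry 1
  1+1+1 = 1 carry 1
  1+0+1 = 0 carry 1
  final carry 1

0b101101111000001110001000110110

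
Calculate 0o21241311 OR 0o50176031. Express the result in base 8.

0o71377331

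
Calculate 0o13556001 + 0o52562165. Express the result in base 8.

0o66340166

Add column by column in base 8, right to left:
  1+5 = 6
  0+6 = 6
  0+1 = 1
  6+2 = 0 carry 1
  5+6+1 = 4 carry 1
  5+5+1 = 3 carry 1
  3+2+1 = 6
  1+5 = 6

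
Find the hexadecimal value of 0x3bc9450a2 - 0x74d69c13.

Subtract column by column in base 16:
  2-3 → f (borrow)
  a-1-1 → 8
  0-c → 4 (borrow)
  5-9-1 → b (borrow)
  4-6-1 → d (borrow)
  9-d-1 → b (borrow)
  c-4-1 → 7
  b-7 → 4
  3-0 → 3

0x347bdb48f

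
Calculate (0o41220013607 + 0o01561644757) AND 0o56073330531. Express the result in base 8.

Add column by column in base 8, right to left:
  7+7 = 6 carry 1
  0+5+1 = 6
  6+7 = 5 carry 1
  3+4+1 = 0 carry 1
  1+4+1 = 6
  0+6 = 6
  0+1 = 1
  2+6 = 0 carry 1
  2+5+1 = 0 carry 1
  1+1+1 = 3
  4+0 = 4
Sum = 0o43001660566; now AND with 0o56073330531:
  4&5=4, 3&6=2, 0&0=0, 0&7=0, 1&3=1, 6&3=2, 6&3=2, 0&0=0, 5&5=5, 6&3=2, 6&1=0

0o42001220520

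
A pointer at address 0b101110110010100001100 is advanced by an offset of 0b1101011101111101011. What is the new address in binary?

0b111100010000011110111

Add column by column in base 2, right to left:
  0+1 = 1
  0+1 = 1
  1+0 = 1
  1+1 = 0 carry 1
  0+0+1 = 1
  0+1 = 1
  0+1 = 1
  0+1 = 1
  1+1 = 0 carry 1
  0+1+1 = 0 carry 1
  1+0+1 = 0 carry 1
  0+1+1 = 0 carry 1
  0+1+1 = 0 carry 1
  1+1+1 = 1 carry 1
  1+0+1 = 0 carry 1
  0+1+1 = 0 carry 1
  1+0+1 = 0 carry 1
  1+1+1 = 1 carry 1
  1+1+1 = 1 carry 1
  0+0+1 = 1
  1+0 = 1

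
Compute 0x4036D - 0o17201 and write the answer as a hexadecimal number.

0x3E4EC

0o17201 = 0x1E81 in hexadecimal.
Subtract column by column in base 16:
  D-1 → C
  6-8 → E (borrow)
  3-E-1 → 4 (borrow)
  0-1-1 → E (borrow)
  4-0-1 → 3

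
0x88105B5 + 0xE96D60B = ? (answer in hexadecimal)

0x1717DBC0

Add column by column in base 16, right to left:
  5+B = 0 carry 1
  B+0+1 = C
  5+6 = B
  0+D = D
  1+6 = 7
  8+9 = 1 carry 1
  8+E+1 = 7 carry 1
  final carry 1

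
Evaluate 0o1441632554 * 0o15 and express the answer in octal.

0o24267333174

Multiply each base-8 digit by 13, carrying:
  4×13 = 52 → write 4 carry 6
  5×13+6 = 71 → write 7 carry 8
  5×13+8 = 73 → write 1 carry 9
  2×13+9 = 35 → write 3 carry 4
  3×13+4 = 43 → write 3 carry 5
  6×13+5 = 83 → write 3 carry 10
  1×13+10 = 23 → write 7 carry 2
  4×13+2 = 54 → write 6 carry 6
  4×13+6 = 58 → write 2 carry 7
  1×13+7 = 20 → write 4 carry 2
  remaining carry: 2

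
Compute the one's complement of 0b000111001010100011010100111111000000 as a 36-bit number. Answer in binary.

0b111000110101011100101011000000111111

Invert each bit: 000111001010100011010100111111000000 → 111000110101011100101011000000111111.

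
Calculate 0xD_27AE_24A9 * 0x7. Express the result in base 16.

Multiply each base-16 digit by 7, carrying:
  9×7 = 63 → write F carry 3
  A×7+3 = 73 → write 9 carry 4
  4×7+4 = 32 → write 0 carry 2
  2×7+2 = 16 → write 0 carry 1
  E×7+1 = 99 → write 3 carry 6
  A×7+6 = 76 → write C carry 4
  7×7+4 = 53 → write 5 carry 3
  2×7+3 = 17 → write 1 carry 1
  D×7+1 = 92 → write C carry 5
  remaining carry: 5

0x5C15C3009F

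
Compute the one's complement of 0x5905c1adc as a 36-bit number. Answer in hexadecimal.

0xa6fa3e523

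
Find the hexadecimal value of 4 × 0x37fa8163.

0xdfea058c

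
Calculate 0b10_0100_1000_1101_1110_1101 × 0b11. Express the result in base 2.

Multiply each base-2 digit by 3, carrying:
  1×3 = 3 → write 1 carry 1
  0×3+1 = 1 → write 1
  1×3 = 3 → write 1 carry 1
  1×3+1 = 4 → write 0 carry 2
  0×3+2 = 2 → write 0 carry 1
  1×3+1 = 4 → write 0 carry 2
  1×3+2 = 5 → write 1 carry 2
  1×3+2 = 5 → write 1 carry 2
  1×3+2 = 5 → write 1 carry 2
  0×3+2 = 2 → write 0 carry 1
  1×3+1 = 4 → write 0 carry 2
  1×3+2 = 5 → write 1 carry 2
  0×3+2 = 2 → write 0 carry 1
  0×3+1 = 1 → write 1
  0×3 = 0 → write 0
  1×3 = 3 → write 1 carry 1
  0×3+1 = 1 → write 1
  0×3 = 0 → write 0
  1×3 = 3 → write 1 carry 1
  0×3+1 = 1 → write 1
  0×3 = 0 → write 0
  1×3 = 3 → write 1 carry 1
  remaining carry: 1

0b11011011010100111000111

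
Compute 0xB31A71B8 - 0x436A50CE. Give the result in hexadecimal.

Subtract column by column in base 16:
  8-E → A (borrow)
  B-C-1 → E (borrow)
  1-0-1 → 0
  7-5 → 2
  A-A → 0
  1-6 → B (borrow)
  3-3-1 → F (borrow)
  B-4-1 → 6

0x6FB020EA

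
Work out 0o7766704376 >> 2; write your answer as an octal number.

0o1775561077

2 bits is not a whole number of base-8 digits; in binary: 111111110110111000100011111110 >> 2 = 1111111101101110001000111111.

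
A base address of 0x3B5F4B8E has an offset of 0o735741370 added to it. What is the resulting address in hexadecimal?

0x42D70E86

0o735741370 = 0x777C2F8 in hexadecimal.
Add column by column in base 16, right to left:
  E+8 = 6 carry 1
  8+F+1 = 8 carry 1
  B+2+1 = E
  4+C = 0 carry 1
  F+7+1 = 7 carry 1
  5+7+1 = D
  B+7 = 2 carry 1
  3+0+1 = 4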